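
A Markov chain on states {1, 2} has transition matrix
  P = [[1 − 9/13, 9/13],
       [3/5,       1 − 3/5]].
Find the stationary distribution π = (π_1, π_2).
π_1 = 13/28, π_2 = 15/28

Solve πP = π with π_1 + π_2 = 1. From πP = π: π_1 · (1 − 9/13) + π_2 · 3/5 = π_1 ⇒ π_2 · 3/5 = π_1 · 9/13 ⇒ π_2/π_1 = (9/13)/(3/5) = 15/13. Together with π_1 + π_2 = 1:
  π_1 = (3/5)/(9/13 + 3/5) = (3/5)/(84/65) = 13/28,
  π_2 = (9/13)/(9/13 + 3/5) = (9/13)/(84/65) = 15/28.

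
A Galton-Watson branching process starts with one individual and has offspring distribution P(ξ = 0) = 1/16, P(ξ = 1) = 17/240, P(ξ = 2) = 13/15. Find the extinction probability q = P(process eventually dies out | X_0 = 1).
q = 15/208

The pgf is f(s) = 1/16 + 17/240·s + 13/15·s². The extinction probability q is the smallest fixed point of f in [0, 1]. Setting s = f(s):
  13/15·s² + (17/240 − 1)·s + 1/16 = 0
  13/15·s² − (1/16 + 13/15)·s + 1/16 = 0
which factors as (s − 1)·(13/15·s − 1/16) = 0, giving roots s = 1 and s = (1/16)/(13/15) = 15/208.
Mean offspring μ = 17/240 + 2·13/15 = 433/240 > 1 (supercritical), so q < 1. The extinction probability is the smaller root: q = (1/16)/(13/15) = 15/208.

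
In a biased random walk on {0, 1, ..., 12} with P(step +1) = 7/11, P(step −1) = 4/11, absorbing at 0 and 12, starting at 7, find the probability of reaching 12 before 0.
P(hit 12 before 0) = (1 − (4/7)^7) / (1 − (4/7)^12) = 4521973771/4608169995

Let u_k denote P(reach 12 before 0 | start at k). Boundary: u_0 = 0, u_12 = 1. Recurrence: u_k = 7/11·u_{k+1} + 4/11·u_{k-1} for 1 ≤ k ≤ 11. Try u_k = A + B·r^k with r = q/p = (4/11)/(7/11) = 4/7. Substitution satisfies the recurrence; boundary conditions give:
  u_k = (1 − r^k) / (1 − r^N) = (1 − (4/7)^7) / (1 − (4/7)^12) = 4521973771/4608169995.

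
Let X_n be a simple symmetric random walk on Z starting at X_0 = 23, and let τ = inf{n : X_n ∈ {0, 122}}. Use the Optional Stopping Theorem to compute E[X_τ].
E[X_τ] = 23

X_n is a martingale and τ is a bounded-mean stopping time (indeed τ is finite a.s. with bounded expectation since the walk is in a bounded region). By the OST, E[X_τ] = E[X_0] = 23. Equivalently: E[X_τ] = 122 · P(hit 122 first) + 0 · P(hit 0 first) = 122 · (23/122) = 23.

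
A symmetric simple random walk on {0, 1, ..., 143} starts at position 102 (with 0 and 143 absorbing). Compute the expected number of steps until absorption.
E[τ | X_0 = 102] = 4182

Let v_k = E[τ | X_0 = k]. Boundary: v_0 = v_143 = 0. Recurrence: v_k = 1 + (v_{k-1} + v_{k+1})/2 for 1 ≤ k ≤ 142. The particular solution to v_k − (v_{k-1} + v_{k+1})/2 = 1 is v_k = −k^2. Adding homogeneous solution A + B k and matching boundaries gives v_k = k (143 − k). Substituting k = 102: v_102 = 102 · 41 = 4182.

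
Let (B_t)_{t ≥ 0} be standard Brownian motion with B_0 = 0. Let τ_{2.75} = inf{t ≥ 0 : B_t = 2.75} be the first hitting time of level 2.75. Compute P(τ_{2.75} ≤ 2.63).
P(τ_{2.75} ≤ 2.63) = 2(1 − Φ(2.75/√2.63)) = 2(1 − Φ(1.6957)) ≈ 0.0899

By the reflection principle for standard BM, P(τ_b ≤ t) = 2 · P(B_t ≥ b). Since B_t ~ N(0, t), P(B_t ≥ 2.75) = 1 − Φ(2.75/√t) = 1 − Φ(2.75/√2.63) = 1 − Φ(1.6957) ≈ 0.04497. Doubling: P(τ_{2.75} ≤ 2.63) ≈ 2 · 0.04497 = 0.08994 ≈ 0.0899.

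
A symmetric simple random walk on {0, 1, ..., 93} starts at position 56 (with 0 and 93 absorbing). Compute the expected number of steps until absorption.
E[τ | X_0 = 56] = 2072

Let v_k = E[τ | X_0 = k]. Boundary: v_0 = v_93 = 0. Recurrence: v_k = 1 + (v_{k-1} + v_{k+1})/2 for 1 ≤ k ≤ 92. The particular solution to v_k − (v_{k-1} + v_{k+1})/2 = 1 is v_k = −k^2. Adding homogeneous solution A + B k and matching boundaries gives v_k = k (93 − k). Substituting k = 56: v_56 = 56 · 37 = 2072.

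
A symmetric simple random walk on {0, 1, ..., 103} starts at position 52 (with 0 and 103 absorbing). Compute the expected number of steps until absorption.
E[τ | X_0 = 52] = 2652

Let v_k = E[τ | X_0 = k]. Boundary: v_0 = v_103 = 0. Recurrence: v_k = 1 + (v_{k-1} + v_{k+1})/2 for 1 ≤ k ≤ 102. The particular solution to v_k − (v_{k-1} + v_{k+1})/2 = 1 is v_k = −k^2. Adding homogeneous solution A + B k and matching boundaries gives v_k = k (103 − k). Substituting k = 52: v_52 = 52 · 51 = 2652.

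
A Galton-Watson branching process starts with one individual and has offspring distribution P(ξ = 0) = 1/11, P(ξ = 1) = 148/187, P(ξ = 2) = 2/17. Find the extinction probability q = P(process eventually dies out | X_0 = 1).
q = 17/22

The pgf is f(s) = 1/11 + 148/187·s + 2/17·s². The extinction probability q is the smallest fixed point of f in [0, 1]. Setting s = f(s):
  2/17·s² + (148/187 − 1)·s + 1/11 = 0
  2/17·s² − (1/11 + 2/17)·s + 1/11 = 0
which factors as (s − 1)·(2/17·s − 1/11) = 0, giving roots s = 1 and s = (1/11)/(2/17) = 17/22.
Mean offspring μ = 148/187 + 2·2/17 = 192/187 > 1 (supercritical), so q < 1. The extinction probability is the smaller root: q = (1/11)/(2/17) = 17/22.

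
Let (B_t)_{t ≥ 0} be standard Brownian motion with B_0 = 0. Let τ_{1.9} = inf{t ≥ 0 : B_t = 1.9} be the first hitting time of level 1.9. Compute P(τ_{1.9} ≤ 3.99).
P(τ_{1.9} ≤ 3.99) = 2(1 − Φ(1.9/√3.99)) = 2(1 − Φ(0.9512)) ≈ 0.3415

By the reflection principle for standard BM, P(τ_b ≤ t) = 2 · P(B_t ≥ b). Since B_t ~ N(0, t), P(B_t ≥ 1.9) = 1 − Φ(1.9/√t) = 1 − Φ(1.9/√3.99) = 1 − Φ(0.9512) ≈ 0.17075. Doubling: P(τ_{1.9} ≤ 3.99) ≈ 2 · 0.17075 = 0.34150 ≈ 0.3415.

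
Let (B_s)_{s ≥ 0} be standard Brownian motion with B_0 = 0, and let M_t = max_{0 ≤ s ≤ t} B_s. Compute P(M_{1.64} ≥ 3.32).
P(M_{1.64} ≥ 3.32) = 2·P(B_{1.64} ≥ 3.32) = 2(1 − Φ(3.32/√1.64)) ≈ 0.0095

By the reflection principle for Brownian motion, P(M_t ≥ a) = 2 · P(B_t ≥ a) for a ≥ 0. Since B_t ~ N(0, t), P(B_t ≥ 3.32) = 1 − Φ(3.32/√t) = 1 − Φ(3.32/√1.64) = 1 − Φ(2.5925). So
  P(M_{1.64} ≥ 3.32) = 2(1 − Φ(2.5925)) ≈ 0.0095.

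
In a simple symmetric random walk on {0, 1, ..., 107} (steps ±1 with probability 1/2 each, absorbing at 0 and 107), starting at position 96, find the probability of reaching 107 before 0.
P(hit 107 before 0) = 96/107

Let u_k = P(hit 107 before 0 | start at k). Then u_0 = 0, u_107 = 1, and u_k = u_{k-1}/2 + u_{k+1}/2 for 1 ≤ k ≤ 106. This harmonic recurrence is solved by u_k = k/107, giving u_96 = 96/107.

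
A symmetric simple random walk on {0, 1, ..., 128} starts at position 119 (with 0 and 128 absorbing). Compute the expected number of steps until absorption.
E[τ | X_0 = 119] = 1071

Let v_k = E[τ | X_0 = k]. Boundary: v_0 = v_128 = 0. Recurrence: v_k = 1 + (v_{k-1} + v_{k+1})/2 for 1 ≤ k ≤ 127. The particular solution to v_k − (v_{k-1} + v_{k+1})/2 = 1 is v_k = −k^2. Adding homogeneous solution A + B k and matching boundaries gives v_k = k (128 − k). Substituting k = 119: v_119 = 119 · 9 = 1071.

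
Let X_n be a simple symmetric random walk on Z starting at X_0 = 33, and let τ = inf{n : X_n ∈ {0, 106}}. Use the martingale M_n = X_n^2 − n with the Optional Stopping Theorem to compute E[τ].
E[τ] = 2409

M_n = X_n^2 − n is a martingale (since E[X_{n+1}^2 | F_n] = X_n^2 + 1). By OST (τ has finite mean in a bounded region), E[M_τ] = E[M_0] = X_0^2 − 0 = 33^2 = 1089. Also E[M_τ] = E[X_τ^2] − E[τ]. The walk exits at 0 or 106, with P(hit 106 first) = 33/106, so E[X_τ^2] = 106^2 · 33/106 + 0 = 3498. Thus E[τ] = E[X_τ^2] − E[M_τ] = 3498 − 1089 = 2409 = 33(106 − 33) = 2409.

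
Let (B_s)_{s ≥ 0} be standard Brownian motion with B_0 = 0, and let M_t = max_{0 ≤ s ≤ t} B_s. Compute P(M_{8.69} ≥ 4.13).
P(M_{8.69} ≥ 4.13) = 2·P(B_{8.69} ≥ 4.13) = 2(1 − Φ(4.13/√8.69)) ≈ 0.1612

By the reflection principle for Brownian motion, P(M_t ≥ a) = 2 · P(B_t ≥ a) for a ≥ 0. Since B_t ~ N(0, t), P(B_t ≥ 4.13) = 1 − Φ(4.13/√t) = 1 − Φ(4.13/√8.69) = 1 − Φ(1.4010). So
  P(M_{8.69} ≥ 4.13) = 2(1 − Φ(1.4010)) ≈ 0.1612.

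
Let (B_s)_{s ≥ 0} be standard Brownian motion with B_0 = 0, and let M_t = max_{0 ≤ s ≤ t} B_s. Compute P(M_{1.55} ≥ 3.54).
P(M_{1.55} ≥ 3.54) = 2·P(B_{1.55} ≥ 3.54) = 2(1 − Φ(3.54/√1.55)) ≈ 0.0045

By the reflection principle for Brownian motion, P(M_t ≥ a) = 2 · P(B_t ≥ a) for a ≥ 0. Since B_t ~ N(0, t), P(B_t ≥ 3.54) = 1 − Φ(3.54/√t) = 1 − Φ(3.54/√1.55) = 1 − Φ(2.8434). So
  P(M_{1.55} ≥ 3.54) = 2(1 − Φ(2.8434)) ≈ 0.0045.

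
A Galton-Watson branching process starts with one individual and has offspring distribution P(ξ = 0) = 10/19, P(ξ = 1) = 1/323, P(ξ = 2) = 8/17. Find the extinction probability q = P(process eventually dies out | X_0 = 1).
q = 1

Mean offspring μ = 0·10/19 + 1·1/323 + 2·8/17 = 305/323 ≤ 1. For μ ≤ 1 with offspring not concentrated at 1, the Galton-Watson process goes extinct almost surely, so q = 1.
(Algebraic check: The pgf is f(s) = 10/19 + 1/323·s + 8/17·s². The extinction probability q is the smallest fixed point of f in [0, 1]. Setting s = f(s):
  8/17·s² + (1/323 − 1)·s + 10/19 = 0
  8/17·s² − (10/19 + 8/17)·s + 10/19 = 0
which factors as (s − 1)·(8/17·s − 10/19) = 0, giving roots s = 1 and s = (10/19)/(8/17) = 85/76. Since 85/76 ≥ 1, the smallest root in [0, 1] is s = 1.)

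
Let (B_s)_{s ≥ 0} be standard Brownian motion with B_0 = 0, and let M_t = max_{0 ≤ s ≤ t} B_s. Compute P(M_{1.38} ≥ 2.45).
P(M_{1.38} ≥ 2.45) = 2·P(B_{1.38} ≥ 2.45) = 2(1 − Φ(2.45/√1.38)) ≈ 0.0370

By the reflection principle for Brownian motion, P(M_t ≥ a) = 2 · P(B_t ≥ a) for a ≥ 0. Since B_t ~ N(0, t), P(B_t ≥ 2.45) = 1 − Φ(2.45/√t) = 1 − Φ(2.45/√1.38) = 1 − Φ(2.0856). So
  P(M_{1.38} ≥ 2.45) = 2(1 − Φ(2.0856)) ≈ 0.0370.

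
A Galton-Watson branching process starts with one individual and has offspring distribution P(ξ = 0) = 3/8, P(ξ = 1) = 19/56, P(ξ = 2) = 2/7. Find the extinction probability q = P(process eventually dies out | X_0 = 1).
q = 1

Mean offspring μ = 0·3/8 + 1·19/56 + 2·2/7 = 51/56 ≤ 1. For μ ≤ 1 with offspring not concentrated at 1, the Galton-Watson process goes extinct almost surely, so q = 1.
(Algebraic check: The pgf is f(s) = 3/8 + 19/56·s + 2/7·s². The extinction probability q is the smallest fixed point of f in [0, 1]. Setting s = f(s):
  2/7·s² + (19/56 − 1)·s + 3/8 = 0
  2/7·s² − (3/8 + 2/7)·s + 3/8 = 0
which factors as (s − 1)·(2/7·s − 3/8) = 0, giving roots s = 1 and s = (3/8)/(2/7) = 21/16. Since 21/16 ≥ 1, the smallest root in [0, 1] is s = 1.)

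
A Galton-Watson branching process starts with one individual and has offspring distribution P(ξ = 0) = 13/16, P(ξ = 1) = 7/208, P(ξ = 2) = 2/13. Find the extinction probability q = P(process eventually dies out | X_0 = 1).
q = 1

Mean offspring μ = 0·13/16 + 1·7/208 + 2·2/13 = 71/208 ≤ 1. For μ ≤ 1 with offspring not concentrated at 1, the Galton-Watson process goes extinct almost surely, so q = 1.
(Algebraic check: The pgf is f(s) = 13/16 + 7/208·s + 2/13·s². The extinction probability q is the smallest fixed point of f in [0, 1]. Setting s = f(s):
  2/13·s² + (7/208 − 1)·s + 13/16 = 0
  2/13·s² − (13/16 + 2/13)·s + 13/16 = 0
which factors as (s − 1)·(2/13·s − 13/16) = 0, giving roots s = 1 and s = (13/16)/(2/13) = 169/32. Since 169/32 ≥ 1, the smallest root in [0, 1] is s = 1.)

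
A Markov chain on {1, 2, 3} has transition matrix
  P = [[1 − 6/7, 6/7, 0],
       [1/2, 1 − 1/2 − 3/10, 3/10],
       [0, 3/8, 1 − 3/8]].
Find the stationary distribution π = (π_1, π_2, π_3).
π = (35/143, 60/143, 48/143)

This is a birth-death chain on three states, which satisfies detailed balance: π_1 · P_{12} = π_2 · P_{21} and π_2 · P_{23} = π_3 · P_{32}.
From π_1 · 6/7 = π_2 · 1/2: π_2/π_1 = (6/7)/(1/2) = 12/7.
From π_2 · 3/10 = π_3 · 3/8: π_3/π_2 = (3/10)/(3/8) = 4/5.
Take π_1 proportional to 1; then unnormalized π = (1, 12/7, 48/35). Normalize by dividing by the sum 143/35:
  π = (35/143, 60/143, 48/143).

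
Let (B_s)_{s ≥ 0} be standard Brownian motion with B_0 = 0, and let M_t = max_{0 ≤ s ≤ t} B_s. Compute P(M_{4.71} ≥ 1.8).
P(M_{4.71} ≥ 1.8) = 2·P(B_{4.71} ≥ 1.8) = 2(1 − Φ(1.8/√4.71)) ≈ 0.4069

By the reflection principle for Brownian motion, P(M_t ≥ a) = 2 · P(B_t ≥ a) for a ≥ 0. Since B_t ~ N(0, t), P(B_t ≥ 1.8) = 1 − Φ(1.8/√t) = 1 − Φ(1.8/√4.71) = 1 − Φ(0.8294). So
  P(M_{4.71} ≥ 1.8) = 2(1 − Φ(0.8294)) ≈ 0.4069.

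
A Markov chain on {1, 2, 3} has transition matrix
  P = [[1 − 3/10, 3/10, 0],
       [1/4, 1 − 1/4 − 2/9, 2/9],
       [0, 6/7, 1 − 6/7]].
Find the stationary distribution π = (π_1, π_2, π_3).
π = (45/113, 54/113, 14/113)

This is a birth-death chain on three states, which satisfies detailed balance: π_1 · P_{12} = π_2 · P_{21} and π_2 · P_{23} = π_3 · P_{32}.
From π_1 · 3/10 = π_2 · 1/4: π_2/π_1 = (3/10)/(1/4) = 6/5.
From π_2 · 2/9 = π_3 · 6/7: π_3/π_2 = (2/9)/(6/7) = 7/27.
Take π_1 proportional to 1; then unnormalized π = (1, 6/5, 14/45). Normalize by dividing by the sum 113/45:
  π = (45/113, 54/113, 14/113).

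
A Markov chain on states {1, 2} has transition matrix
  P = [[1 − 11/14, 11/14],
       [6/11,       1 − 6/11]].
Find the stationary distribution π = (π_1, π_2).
π_1 = 84/205, π_2 = 121/205

Solve πP = π with π_1 + π_2 = 1. From πP = π: π_1 · (1 − 11/14) + π_2 · 6/11 = π_1 ⇒ π_2 · 6/11 = π_1 · 11/14 ⇒ π_2/π_1 = (11/14)/(6/11) = 121/84. Together with π_1 + π_2 = 1:
  π_1 = (6/11)/(11/14 + 6/11) = (6/11)/(205/154) = 84/205,
  π_2 = (11/14)/(11/14 + 6/11) = (11/14)/(205/154) = 121/205.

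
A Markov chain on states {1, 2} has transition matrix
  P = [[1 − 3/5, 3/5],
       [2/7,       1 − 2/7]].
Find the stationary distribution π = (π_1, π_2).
π_1 = 10/31, π_2 = 21/31

Solve πP = π with π_1 + π_2 = 1. From πP = π: π_1 · (1 − 3/5) + π_2 · 2/7 = π_1 ⇒ π_2 · 2/7 = π_1 · 3/5 ⇒ π_2/π_1 = (3/5)/(2/7) = 21/10. Together with π_1 + π_2 = 1:
  π_1 = (2/7)/(3/5 + 2/7) = (2/7)/(31/35) = 10/31,
  π_2 = (3/5)/(3/5 + 2/7) = (3/5)/(31/35) = 21/31.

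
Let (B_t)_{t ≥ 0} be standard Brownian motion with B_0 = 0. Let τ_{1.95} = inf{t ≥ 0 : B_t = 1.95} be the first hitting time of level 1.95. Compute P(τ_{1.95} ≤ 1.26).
P(τ_{1.95} ≤ 1.26) = 2(1 − Φ(1.95/√1.26)) = 2(1 − Φ(1.7372)) ≈ 0.0824

By the reflection principle for standard BM, P(τ_b ≤ t) = 2 · P(B_t ≥ b). Since B_t ~ N(0, t), P(B_t ≥ 1.95) = 1 − Φ(1.95/√t) = 1 − Φ(1.95/√1.26) = 1 − Φ(1.7372) ≈ 0.04118. Doubling: P(τ_{1.95} ≤ 1.26) ≈ 2 · 0.04118 = 0.08236 ≈ 0.0824.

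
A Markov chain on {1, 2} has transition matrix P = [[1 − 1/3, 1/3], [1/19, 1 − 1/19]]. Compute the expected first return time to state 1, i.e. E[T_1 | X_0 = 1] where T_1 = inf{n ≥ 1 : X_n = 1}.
E[T_1 | X_0 = 1] = 1/π_1 = 22/3

For an irreducible recurrent Markov chain with stationary distribution π, E[T_i | X_0 = i] = 1/π_i (Kac's formula). Here π_1 = (1/19)/(1/3 + 1/19) = (1/19)/(22/57) = 3/22, so E[T_1 | X_0 = 1] = 1/π_1 = (1/3 + 1/19)/(1/19) = (22/57)/(1/19) = 22/3.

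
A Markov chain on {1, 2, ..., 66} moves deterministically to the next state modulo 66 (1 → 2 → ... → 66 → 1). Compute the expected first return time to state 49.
E[T_49 | X_0 = 49] = 66

The chain cycles deterministically, so starting at state 49 it returns in exactly 66 steps. Equivalently, the stationary distribution is uniform π_j = 1/66 for every state j, so by Kac's formula E[T_49] = 1/π_49 = 66.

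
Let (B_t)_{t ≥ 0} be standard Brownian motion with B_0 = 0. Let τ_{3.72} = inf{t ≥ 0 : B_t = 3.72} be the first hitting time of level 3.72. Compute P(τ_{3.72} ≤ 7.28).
P(τ_{3.72} ≤ 7.28) = 2(1 − Φ(3.72/√7.28)) = 2(1 − Φ(1.3787)) ≈ 0.1680

By the reflection principle for standard BM, P(τ_b ≤ t) = 2 · P(B_t ≥ b). Since B_t ~ N(0, t), P(B_t ≥ 3.72) = 1 − Φ(3.72/√t) = 1 − Φ(3.72/√7.28) = 1 − Φ(1.3787) ≈ 0.08399. Doubling: P(τ_{3.72} ≤ 7.28) ≈ 2 · 0.08399 = 0.16798 ≈ 0.1680.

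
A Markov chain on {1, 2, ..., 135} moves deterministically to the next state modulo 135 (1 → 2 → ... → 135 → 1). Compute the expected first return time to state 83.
E[T_83 | X_0 = 83] = 135

The chain cycles deterministically, so starting at state 83 it returns in exactly 135 steps. Equivalently, the stationary distribution is uniform π_j = 1/135 for every state j, so by Kac's formula E[T_83] = 1/π_83 = 135.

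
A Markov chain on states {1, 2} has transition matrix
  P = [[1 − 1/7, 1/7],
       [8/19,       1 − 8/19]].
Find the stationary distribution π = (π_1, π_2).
π_1 = 56/75, π_2 = 19/75

Solve πP = π with π_1 + π_2 = 1. From πP = π: π_1 · (1 − 1/7) + π_2 · 8/19 = π_1 ⇒ π_2 · 8/19 = π_1 · 1/7 ⇒ π_2/π_1 = (1/7)/(8/19) = 19/56. Together with π_1 + π_2 = 1:
  π_1 = (8/19)/(1/7 + 8/19) = (8/19)/(75/133) = 56/75,
  π_2 = (1/7)/(1/7 + 8/19) = (1/7)/(75/133) = 19/75.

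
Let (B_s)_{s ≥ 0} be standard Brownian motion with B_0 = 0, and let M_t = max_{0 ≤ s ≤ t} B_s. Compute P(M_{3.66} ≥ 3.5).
P(M_{3.66} ≥ 3.5) = 2·P(B_{3.66} ≥ 3.5) = 2(1 − Φ(3.5/√3.66)) ≈ 0.0673

By the reflection principle for Brownian motion, P(M_t ≥ a) = 2 · P(B_t ≥ a) for a ≥ 0. Since B_t ~ N(0, t), P(B_t ≥ 3.5) = 1 − Φ(3.5/√t) = 1 − Φ(3.5/√3.66) = 1 − Φ(1.8295). So
  P(M_{3.66} ≥ 3.5) = 2(1 − Φ(1.8295)) ≈ 0.0673.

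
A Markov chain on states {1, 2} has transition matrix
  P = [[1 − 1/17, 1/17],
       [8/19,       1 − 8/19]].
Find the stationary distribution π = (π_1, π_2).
π_1 = 136/155, π_2 = 19/155

Solve πP = π with π_1 + π_2 = 1. From πP = π: π_1 · (1 − 1/17) + π_2 · 8/19 = π_1 ⇒ π_2 · 8/19 = π_1 · 1/17 ⇒ π_2/π_1 = (1/17)/(8/19) = 19/136. Together with π_1 + π_2 = 1:
  π_1 = (8/19)/(1/17 + 8/19) = (8/19)/(155/323) = 136/155,
  π_2 = (1/17)/(1/17 + 8/19) = (1/17)/(155/323) = 19/155.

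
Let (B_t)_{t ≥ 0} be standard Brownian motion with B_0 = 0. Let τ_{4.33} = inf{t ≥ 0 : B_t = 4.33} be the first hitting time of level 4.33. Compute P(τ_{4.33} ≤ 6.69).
P(τ_{4.33} ≤ 6.69) = 2(1 − Φ(4.33/√6.69)) = 2(1 − Φ(1.6741)) ≈ 0.0941

By the reflection principle for standard BM, P(τ_b ≤ t) = 2 · P(B_t ≥ b). Since B_t ~ N(0, t), P(B_t ≥ 4.33) = 1 − Φ(4.33/√t) = 1 − Φ(4.33/√6.69) = 1 − Φ(1.6741) ≈ 0.04706. Doubling: P(τ_{4.33} ≤ 6.69) ≈ 2 · 0.04706 = 0.09412 ≈ 0.0941.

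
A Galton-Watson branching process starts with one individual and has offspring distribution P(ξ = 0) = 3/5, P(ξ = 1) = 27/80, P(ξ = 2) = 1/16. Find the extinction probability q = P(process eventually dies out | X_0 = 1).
q = 1

Mean offspring μ = 0·3/5 + 1·27/80 + 2·1/16 = 37/80 ≤ 1. For μ ≤ 1 with offspring not concentrated at 1, the Galton-Watson process goes extinct almost surely, so q = 1.
(Algebraic check: The pgf is f(s) = 3/5 + 27/80·s + 1/16·s². The extinction probability q is the smallest fixed point of f in [0, 1]. Setting s = f(s):
  1/16·s² + (27/80 − 1)·s + 3/5 = 0
  1/16·s² − (3/5 + 1/16)·s + 3/5 = 0
which factors as (s − 1)·(1/16·s − 3/5) = 0, giving roots s = 1 and s = (3/5)/(1/16) = 48/5. Since 48/5 ≥ 1, the smallest root in [0, 1] is s = 1.)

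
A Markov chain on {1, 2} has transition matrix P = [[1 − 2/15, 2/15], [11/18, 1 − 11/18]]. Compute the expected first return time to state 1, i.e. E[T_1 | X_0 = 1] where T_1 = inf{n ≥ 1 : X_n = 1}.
E[T_1 | X_0 = 1] = 1/π_1 = 67/55

For an irreducible recurrent Markov chain with stationary distribution π, E[T_i | X_0 = i] = 1/π_i (Kac's formula). Here π_1 = (11/18)/(2/15 + 11/18) = (11/18)/(67/90) = 55/67, so E[T_1 | X_0 = 1] = 1/π_1 = (2/15 + 11/18)/(11/18) = (67/90)/(11/18) = 67/55.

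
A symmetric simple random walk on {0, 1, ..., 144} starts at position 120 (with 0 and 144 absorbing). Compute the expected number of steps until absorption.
E[τ | X_0 = 120] = 2880

Let v_k = E[τ | X_0 = k]. Boundary: v_0 = v_144 = 0. Recurrence: v_k = 1 + (v_{k-1} + v_{k+1})/2 for 1 ≤ k ≤ 143. The particular solution to v_k − (v_{k-1} + v_{k+1})/2 = 1 is v_k = −k^2. Adding homogeneous solution A + B k and matching boundaries gives v_k = k (144 − k). Substituting k = 120: v_120 = 120 · 24 = 2880.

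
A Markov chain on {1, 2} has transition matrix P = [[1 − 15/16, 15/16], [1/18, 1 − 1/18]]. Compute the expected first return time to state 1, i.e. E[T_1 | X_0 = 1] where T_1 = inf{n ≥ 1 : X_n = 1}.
E[T_1 | X_0 = 1] = 1/π_1 = 143/8

For an irreducible recurrent Markov chain with stationary distribution π, E[T_i | X_0 = i] = 1/π_i (Kac's formula). Here π_1 = (1/18)/(15/16 + 1/18) = (1/18)/(143/144) = 8/143, so E[T_1 | X_0 = 1] = 1/π_1 = (15/16 + 1/18)/(1/18) = (143/144)/(1/18) = 143/8.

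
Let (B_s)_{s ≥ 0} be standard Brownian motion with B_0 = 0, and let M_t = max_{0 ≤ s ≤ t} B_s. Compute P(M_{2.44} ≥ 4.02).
P(M_{2.44} ≥ 4.02) = 2·P(B_{2.44} ≥ 4.02) = 2(1 − Φ(4.02/√2.44)) ≈ 0.0101

By the reflection principle for Brownian motion, P(M_t ≥ a) = 2 · P(B_t ≥ a) for a ≥ 0. Since B_t ~ N(0, t), P(B_t ≥ 4.02) = 1 − Φ(4.02/√t) = 1 − Φ(4.02/√2.44) = 1 − Φ(2.5735). So
  P(M_{2.44} ≥ 4.02) = 2(1 − Φ(2.5735)) ≈ 0.0101.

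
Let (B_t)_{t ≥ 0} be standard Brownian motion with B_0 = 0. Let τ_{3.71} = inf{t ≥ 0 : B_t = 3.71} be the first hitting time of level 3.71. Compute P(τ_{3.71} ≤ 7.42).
P(τ_{3.71} ≤ 7.42) = 2(1 − Φ(3.71/√7.42)) = 2(1 − Φ(1.3620)) ≈ 0.1732

By the reflection principle for standard BM, P(τ_b ≤ t) = 2 · P(B_t ≥ b). Since B_t ~ N(0, t), P(B_t ≥ 3.71) = 1 − Φ(3.71/√t) = 1 − Φ(3.71/√7.42) = 1 − Φ(1.3620) ≈ 0.08660. Doubling: P(τ_{3.71} ≤ 7.42) ≈ 2 · 0.08660 = 0.17320 ≈ 0.1732.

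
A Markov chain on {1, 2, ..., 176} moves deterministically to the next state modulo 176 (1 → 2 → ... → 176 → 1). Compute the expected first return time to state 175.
E[T_175 | X_0 = 175] = 176

The chain cycles deterministically, so starting at state 175 it returns in exactly 176 steps. Equivalently, the stationary distribution is uniform π_j = 1/176 for every state j, so by Kac's formula E[T_175] = 1/π_175 = 176.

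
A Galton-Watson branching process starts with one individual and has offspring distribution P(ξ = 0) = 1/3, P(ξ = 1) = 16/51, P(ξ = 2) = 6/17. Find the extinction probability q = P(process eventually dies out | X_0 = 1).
q = 17/18

The pgf is f(s) = 1/3 + 16/51·s + 6/17·s². The extinction probability q is the smallest fixed point of f in [0, 1]. Setting s = f(s):
  6/17·s² + (16/51 − 1)·s + 1/3 = 0
  6/17·s² − (1/3 + 6/17)·s + 1/3 = 0
which factors as (s − 1)·(6/17·s − 1/3) = 0, giving roots s = 1 and s = (1/3)/(6/17) = 17/18.
Mean offspring μ = 16/51 + 2·6/17 = 52/51 > 1 (supercritical), so q < 1. The extinction probability is the smaller root: q = (1/3)/(6/17) = 17/18.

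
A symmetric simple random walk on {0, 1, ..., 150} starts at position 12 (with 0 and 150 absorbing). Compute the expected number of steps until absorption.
E[τ | X_0 = 12] = 1656

Let v_k = E[τ | X_0 = k]. Boundary: v_0 = v_150 = 0. Recurrence: v_k = 1 + (v_{k-1} + v_{k+1})/2 for 1 ≤ k ≤ 149. The particular solution to v_k − (v_{k-1} + v_{k+1})/2 = 1 is v_k = −k^2. Adding homogeneous solution A + B k and matching boundaries gives v_k = k (150 − k). Substituting k = 12: v_12 = 12 · 138 = 1656.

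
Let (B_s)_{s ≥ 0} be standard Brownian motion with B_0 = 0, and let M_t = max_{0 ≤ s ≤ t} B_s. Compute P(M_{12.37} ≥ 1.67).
P(M_{12.37} ≥ 1.67) = 2·P(B_{12.37} ≥ 1.67) = 2(1 − Φ(1.67/√12.37)) ≈ 0.6349

By the reflection principle for Brownian motion, P(M_t ≥ a) = 2 · P(B_t ≥ a) for a ≥ 0. Since B_t ~ N(0, t), P(B_t ≥ 1.67) = 1 − Φ(1.67/√t) = 1 − Φ(1.67/√12.37) = 1 − Φ(0.4748). So
  P(M_{12.37} ≥ 1.67) = 2(1 − Φ(0.4748)) ≈ 0.6349.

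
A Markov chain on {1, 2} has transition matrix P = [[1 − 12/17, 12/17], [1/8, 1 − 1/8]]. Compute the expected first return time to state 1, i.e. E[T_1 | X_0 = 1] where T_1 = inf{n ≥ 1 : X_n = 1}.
E[T_1 | X_0 = 1] = 1/π_1 = 113/17

For an irreducible recurrent Markov chain with stationary distribution π, E[T_i | X_0 = i] = 1/π_i (Kac's formula). Here π_1 = (1/8)/(12/17 + 1/8) = (1/8)/(113/136) = 17/113, so E[T_1 | X_0 = 1] = 1/π_1 = (12/17 + 1/8)/(1/8) = (113/136)/(1/8) = 113/17.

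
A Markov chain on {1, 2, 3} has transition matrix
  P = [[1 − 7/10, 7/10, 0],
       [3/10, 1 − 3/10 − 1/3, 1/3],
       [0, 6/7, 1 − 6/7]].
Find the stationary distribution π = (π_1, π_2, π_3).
π = (54/229, 126/229, 49/229)

This is a birth-death chain on three states, which satisfies detailed balance: π_1 · P_{12} = π_2 · P_{21} and π_2 · P_{23} = π_3 · P_{32}.
From π_1 · 7/10 = π_2 · 3/10: π_2/π_1 = (7/10)/(3/10) = 7/3.
From π_2 · 1/3 = π_3 · 6/7: π_3/π_2 = (1/3)/(6/7) = 7/18.
Take π_1 proportional to 1; then unnormalized π = (1, 7/3, 49/54). Normalize by dividing by the sum 229/54:
  π = (54/229, 126/229, 49/229).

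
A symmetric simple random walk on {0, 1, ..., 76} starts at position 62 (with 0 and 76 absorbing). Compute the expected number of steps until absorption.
E[τ | X_0 = 62] = 868

Let v_k = E[τ | X_0 = k]. Boundary: v_0 = v_76 = 0. Recurrence: v_k = 1 + (v_{k-1} + v_{k+1})/2 for 1 ≤ k ≤ 75. The particular solution to v_k − (v_{k-1} + v_{k+1})/2 = 1 is v_k = −k^2. Adding homogeneous solution A + B k and matching boundaries gives v_k = k (76 − k). Substituting k = 62: v_62 = 62 · 14 = 868.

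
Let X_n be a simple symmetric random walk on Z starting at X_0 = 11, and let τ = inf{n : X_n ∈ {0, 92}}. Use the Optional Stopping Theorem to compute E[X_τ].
E[X_τ] = 11

X_n is a martingale and τ is a bounded-mean stopping time (indeed τ is finite a.s. with bounded expectation since the walk is in a bounded region). By the OST, E[X_τ] = E[X_0] = 11. Equivalently: E[X_τ] = 92 · P(hit 92 first) + 0 · P(hit 0 first) = 92 · (11/92) = 11.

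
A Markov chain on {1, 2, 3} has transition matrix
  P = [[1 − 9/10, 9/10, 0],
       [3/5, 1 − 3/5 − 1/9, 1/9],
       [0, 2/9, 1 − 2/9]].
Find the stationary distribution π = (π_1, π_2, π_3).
π = (4/13, 6/13, 3/13)

This is a birth-death chain on three states, which satisfies detailed balance: π_1 · P_{12} = π_2 · P_{21} and π_2 · P_{23} = π_3 · P_{32}.
From π_1 · 9/10 = π_2 · 3/5: π_2/π_1 = (9/10)/(3/5) = 3/2.
From π_2 · 1/9 = π_3 · 2/9: π_3/π_2 = (1/9)/(2/9) = 1/2.
Take π_1 proportional to 1; then unnormalized π = (1, 3/2, 3/4). Normalize by dividing by the sum 13/4:
  π = (4/13, 6/13, 3/13).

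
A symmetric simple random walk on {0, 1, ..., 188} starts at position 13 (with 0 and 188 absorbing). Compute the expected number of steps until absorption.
E[τ | X_0 = 13] = 2275

Let v_k = E[τ | X_0 = k]. Boundary: v_0 = v_188 = 0. Recurrence: v_k = 1 + (v_{k-1} + v_{k+1})/2 for 1 ≤ k ≤ 187. The particular solution to v_k − (v_{k-1} + v_{k+1})/2 = 1 is v_k = −k^2. Adding homogeneous solution A + B k and matching boundaries gives v_k = k (188 − k). Substituting k = 13: v_13 = 13 · 175 = 2275.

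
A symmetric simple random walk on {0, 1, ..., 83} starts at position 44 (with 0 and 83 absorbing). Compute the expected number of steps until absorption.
E[τ | X_0 = 44] = 1716

Let v_k = E[τ | X_0 = k]. Boundary: v_0 = v_83 = 0. Recurrence: v_k = 1 + (v_{k-1} + v_{k+1})/2 for 1 ≤ k ≤ 82. The particular solution to v_k − (v_{k-1} + v_{k+1})/2 = 1 is v_k = −k^2. Adding homogeneous solution A + B k and matching boundaries gives v_k = k (83 − k). Substituting k = 44: v_44 = 44 · 39 = 1716.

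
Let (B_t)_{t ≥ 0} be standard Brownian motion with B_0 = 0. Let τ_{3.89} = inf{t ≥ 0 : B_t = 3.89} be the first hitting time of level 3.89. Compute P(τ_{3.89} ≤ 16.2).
P(τ_{3.89} ≤ 16.2) = 2(1 − Φ(3.89/√16.2)) = 2(1 − Φ(0.9665)) ≈ 0.3338

By the reflection principle for standard BM, P(τ_b ≤ t) = 2 · P(B_t ≥ b). Since B_t ~ N(0, t), P(B_t ≥ 3.89) = 1 − Φ(3.89/√t) = 1 − Φ(3.89/√16.2) = 1 − Φ(0.9665) ≈ 0.16690. Doubling: P(τ_{3.89} ≤ 16.2) ≈ 2 · 0.16690 = 0.33380 ≈ 0.3338.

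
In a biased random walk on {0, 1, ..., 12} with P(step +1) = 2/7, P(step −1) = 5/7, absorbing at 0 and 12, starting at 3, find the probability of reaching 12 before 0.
P(hit 12 before 0) = (1 − (5/2)^3) / (1 − (5/2)^12) = 512/2086637

Let u_k denote P(reach 12 before 0 | start at k). Boundary: u_0 = 0, u_12 = 1. Recurrence: u_k = 2/7·u_{k+1} + 5/7·u_{k-1} for 1 ≤ k ≤ 11. Try u_k = A + B·r^k with r = q/p = (5/7)/(2/7) = 5/2. Substitution satisfies the recurrence; boundary conditions give:
  u_k = (1 − r^k) / (1 − r^N) = (1 − (5/2)^3) / (1 − (5/2)^12) = 512/2086637.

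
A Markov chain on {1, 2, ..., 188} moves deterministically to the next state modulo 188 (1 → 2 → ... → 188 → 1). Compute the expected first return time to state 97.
E[T_97 | X_0 = 97] = 188

The chain cycles deterministically, so starting at state 97 it returns in exactly 188 steps. Equivalently, the stationary distribution is uniform π_j = 1/188 for every state j, so by Kac's formula E[T_97] = 1/π_97 = 188.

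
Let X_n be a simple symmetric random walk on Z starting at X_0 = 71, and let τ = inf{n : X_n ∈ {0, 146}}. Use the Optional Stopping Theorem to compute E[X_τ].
E[X_τ] = 71

X_n is a martingale and τ is a bounded-mean stopping time (indeed τ is finite a.s. with bounded expectation since the walk is in a bounded region). By the OST, E[X_τ] = E[X_0] = 71. Equivalently: E[X_τ] = 146 · P(hit 146 first) + 0 · P(hit 0 first) = 146 · (71/146) = 71.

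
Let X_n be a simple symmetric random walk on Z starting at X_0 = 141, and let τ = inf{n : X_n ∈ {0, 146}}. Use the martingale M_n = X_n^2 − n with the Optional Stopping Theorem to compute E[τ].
E[τ] = 705

M_n = X_n^2 − n is a martingale (since E[X_{n+1}^2 | F_n] = X_n^2 + 1). By OST (τ has finite mean in a bounded region), E[M_τ] = E[M_0] = X_0^2 − 0 = 141^2 = 19881. Also E[M_τ] = E[X_τ^2] − E[τ]. The walk exits at 0 or 146, with P(hit 146 first) = 141/146, so E[X_τ^2] = 146^2 · 141/146 + 0 = 20586. Thus E[τ] = E[X_τ^2] − E[M_τ] = 20586 − 19881 = 705 = 141(146 − 141) = 705.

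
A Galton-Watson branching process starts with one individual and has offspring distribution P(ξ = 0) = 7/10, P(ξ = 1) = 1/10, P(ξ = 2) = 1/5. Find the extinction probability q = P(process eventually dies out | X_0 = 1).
q = 1

Mean offspring μ = 0·7/10 + 1·1/10 + 2·1/5 = 1/2 ≤ 1. For μ ≤ 1 with offspring not concentrated at 1, the Galton-Watson process goes extinct almost surely, so q = 1.
(Algebraic check: The pgf is f(s) = 7/10 + 1/10·s + 1/5·s². The extinction probability q is the smallest fixed point of f in [0, 1]. Setting s = f(s):
  1/5·s² + (1/10 − 1)·s + 7/10 = 0
  1/5·s² − (7/10 + 1/5)·s + 7/10 = 0
which factors as (s − 1)·(1/5·s − 7/10) = 0, giving roots s = 1 and s = (7/10)/(1/5) = 7/2. Since 7/2 ≥ 1, the smallest root in [0, 1] is s = 1.)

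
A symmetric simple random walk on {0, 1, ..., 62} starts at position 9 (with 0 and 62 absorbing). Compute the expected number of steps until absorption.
E[τ | X_0 = 9] = 477

Let v_k = E[τ | X_0 = k]. Boundary: v_0 = v_62 = 0. Recurrence: v_k = 1 + (v_{k-1} + v_{k+1})/2 for 1 ≤ k ≤ 61. The particular solution to v_k − (v_{k-1} + v_{k+1})/2 = 1 is v_k = −k^2. Adding homogeneous solution A + B k and matching boundaries gives v_k = k (62 − k). Substituting k = 9: v_9 = 9 · 53 = 477.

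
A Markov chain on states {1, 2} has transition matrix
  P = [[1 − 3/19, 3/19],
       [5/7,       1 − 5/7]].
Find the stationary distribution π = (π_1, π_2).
π_1 = 95/116, π_2 = 21/116

Solve πP = π with π_1 + π_2 = 1. From πP = π: π_1 · (1 − 3/19) + π_2 · 5/7 = π_1 ⇒ π_2 · 5/7 = π_1 · 3/19 ⇒ π_2/π_1 = (3/19)/(5/7) = 21/95. Together with π_1 + π_2 = 1:
  π_1 = (5/7)/(3/19 + 5/7) = (5/7)/(116/133) = 95/116,
  π_2 = (3/19)/(3/19 + 5/7) = (3/19)/(116/133) = 21/116.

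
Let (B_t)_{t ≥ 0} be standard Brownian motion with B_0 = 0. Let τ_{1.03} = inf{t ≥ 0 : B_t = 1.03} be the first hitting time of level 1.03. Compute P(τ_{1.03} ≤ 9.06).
P(τ_{1.03} ≤ 9.06) = 2(1 − Φ(1.03/√9.06)) = 2(1 − Φ(0.3422)) ≈ 0.7322

By the reflection principle for standard BM, P(τ_b ≤ t) = 2 · P(B_t ≥ b). Since B_t ~ N(0, t), P(B_t ≥ 1.03) = 1 − Φ(1.03/√t) = 1 − Φ(1.03/√9.06) = 1 − Φ(0.3422) ≈ 0.36610. Doubling: P(τ_{1.03} ≤ 9.06) ≈ 2 · 0.36610 = 0.73220 ≈ 0.7322.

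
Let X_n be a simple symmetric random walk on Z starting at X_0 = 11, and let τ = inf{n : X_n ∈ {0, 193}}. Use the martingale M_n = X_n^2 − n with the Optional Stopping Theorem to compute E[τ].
E[τ] = 2002

M_n = X_n^2 − n is a martingale (since E[X_{n+1}^2 | F_n] = X_n^2 + 1). By OST (τ has finite mean in a bounded region), E[M_τ] = E[M_0] = X_0^2 − 0 = 11^2 = 121. Also E[M_τ] = E[X_τ^2] − E[τ]. The walk exits at 0 or 193, with P(hit 193 first) = 11/193, so E[X_τ^2] = 193^2 · 11/193 + 0 = 2123. Thus E[τ] = E[X_τ^2] − E[M_τ] = 2123 − 121 = 2002 = 11(193 − 11) = 2002.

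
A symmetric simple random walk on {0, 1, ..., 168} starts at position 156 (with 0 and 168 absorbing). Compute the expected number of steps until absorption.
E[τ | X_0 = 156] = 1872

Let v_k = E[τ | X_0 = k]. Boundary: v_0 = v_168 = 0. Recurrence: v_k = 1 + (v_{k-1} + v_{k+1})/2 for 1 ≤ k ≤ 167. The particular solution to v_k − (v_{k-1} + v_{k+1})/2 = 1 is v_k = −k^2. Adding homogeneous solution A + B k and matching boundaries gives v_k = k (168 − k). Substituting k = 156: v_156 = 156 · 12 = 1872.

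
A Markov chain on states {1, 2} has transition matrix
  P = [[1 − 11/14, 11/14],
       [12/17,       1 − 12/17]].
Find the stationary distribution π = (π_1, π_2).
π_1 = 168/355, π_2 = 187/355

Solve πP = π with π_1 + π_2 = 1. From πP = π: π_1 · (1 − 11/14) + π_2 · 12/17 = π_1 ⇒ π_2 · 12/17 = π_1 · 11/14 ⇒ π_2/π_1 = (11/14)/(12/17) = 187/168. Together with π_1 + π_2 = 1:
  π_1 = (12/17)/(11/14 + 12/17) = (12/17)/(355/238) = 168/355,
  π_2 = (11/14)/(11/14 + 12/17) = (11/14)/(355/238) = 187/355.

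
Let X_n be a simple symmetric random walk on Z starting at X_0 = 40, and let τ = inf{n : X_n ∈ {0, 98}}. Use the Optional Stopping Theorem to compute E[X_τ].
E[X_τ] = 40

X_n is a martingale and τ is a bounded-mean stopping time (indeed τ is finite a.s. with bounded expectation since the walk is in a bounded region). By the OST, E[X_τ] = E[X_0] = 40. Equivalently: E[X_τ] = 98 · P(hit 98 first) + 0 · P(hit 0 first) = 98 · (40/98) = 40.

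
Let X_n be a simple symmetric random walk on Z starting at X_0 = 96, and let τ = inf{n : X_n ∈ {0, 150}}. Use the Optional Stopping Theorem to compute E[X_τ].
E[X_τ] = 96

X_n is a martingale and τ is a bounded-mean stopping time (indeed τ is finite a.s. with bounded expectation since the walk is in a bounded region). By the OST, E[X_τ] = E[X_0] = 96. Equivalently: E[X_τ] = 150 · P(hit 150 first) + 0 · P(hit 0 first) = 150 · (96/150) = 96.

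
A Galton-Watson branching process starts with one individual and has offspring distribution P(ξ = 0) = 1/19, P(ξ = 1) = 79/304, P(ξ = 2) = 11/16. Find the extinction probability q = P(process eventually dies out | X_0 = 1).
q = 16/209

The pgf is f(s) = 1/19 + 79/304·s + 11/16·s². The extinction probability q is the smallest fixed point of f in [0, 1]. Setting s = f(s):
  11/16·s² + (79/304 − 1)·s + 1/19 = 0
  11/16·s² − (1/19 + 11/16)·s + 1/19 = 0
which factors as (s − 1)·(11/16·s − 1/19) = 0, giving roots s = 1 and s = (1/19)/(11/16) = 16/209.
Mean offspring μ = 79/304 + 2·11/16 = 497/304 > 1 (supercritical), so q < 1. The extinction probability is the smaller root: q = (1/19)/(11/16) = 16/209.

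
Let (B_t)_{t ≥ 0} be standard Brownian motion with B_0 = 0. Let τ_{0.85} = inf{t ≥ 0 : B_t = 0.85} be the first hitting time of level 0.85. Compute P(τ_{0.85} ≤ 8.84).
P(τ_{0.85} ≤ 8.84) = 2(1 − Φ(0.85/√8.84)) = 2(1 − Φ(0.2859)) ≈ 0.7750

By the reflection principle for standard BM, P(τ_b ≤ t) = 2 · P(B_t ≥ b). Since B_t ~ N(0, t), P(B_t ≥ 0.85) = 1 − Φ(0.85/√t) = 1 − Φ(0.85/√8.84) = 1 − Φ(0.2859) ≈ 0.38748. Doubling: P(τ_{0.85} ≤ 8.84) ≈ 2 · 0.38748 = 0.77496 ≈ 0.7750.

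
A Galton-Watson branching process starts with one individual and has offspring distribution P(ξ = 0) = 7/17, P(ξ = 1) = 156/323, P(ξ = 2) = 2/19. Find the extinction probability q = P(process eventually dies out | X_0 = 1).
q = 1

Mean offspring μ = 0·7/17 + 1·156/323 + 2·2/19 = 224/323 ≤ 1. For μ ≤ 1 with offspring not concentrated at 1, the Galton-Watson process goes extinct almost surely, so q = 1.
(Algebraic check: The pgf is f(s) = 7/17 + 156/323·s + 2/19·s². The extinction probability q is the smallest fixed point of f in [0, 1]. Setting s = f(s):
  2/19·s² + (156/323 − 1)·s + 7/17 = 0
  2/19·s² − (7/17 + 2/19)·s + 7/17 = 0
which factors as (s − 1)·(2/19·s − 7/17) = 0, giving roots s = 1 and s = (7/17)/(2/19) = 133/34. Since 133/34 ≥ 1, the smallest root in [0, 1] is s = 1.)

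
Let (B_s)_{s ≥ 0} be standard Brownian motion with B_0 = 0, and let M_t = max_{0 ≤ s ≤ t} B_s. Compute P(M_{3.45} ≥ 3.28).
P(M_{3.45} ≥ 3.28) = 2·P(B_{3.45} ≥ 3.28) = 2(1 − Φ(3.28/√3.45)) ≈ 0.0774

By the reflection principle for Brownian motion, P(M_t ≥ a) = 2 · P(B_t ≥ a) for a ≥ 0. Since B_t ~ N(0, t), P(B_t ≥ 3.28) = 1 − Φ(3.28/√t) = 1 − Φ(3.28/√3.45) = 1 − Φ(1.7659). So
  P(M_{3.45} ≥ 3.28) = 2(1 − Φ(1.7659)) ≈ 0.0774.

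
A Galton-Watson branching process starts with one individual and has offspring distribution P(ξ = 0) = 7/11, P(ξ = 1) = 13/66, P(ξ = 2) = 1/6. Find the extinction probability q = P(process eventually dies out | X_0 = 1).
q = 1

Mean offspring μ = 0·7/11 + 1·13/66 + 2·1/6 = 35/66 ≤ 1. For μ ≤ 1 with offspring not concentrated at 1, the Galton-Watson process goes extinct almost surely, so q = 1.
(Algebraic check: The pgf is f(s) = 7/11 + 13/66·s + 1/6·s². The extinction probability q is the smallest fixed point of f in [0, 1]. Setting s = f(s):
  1/6·s² + (13/66 − 1)·s + 7/11 = 0
  1/6·s² − (7/11 + 1/6)·s + 7/11 = 0
which factors as (s − 1)·(1/6·s − 7/11) = 0, giving roots s = 1 and s = (7/11)/(1/6) = 42/11. Since 42/11 ≥ 1, the smallest root in [0, 1] is s = 1.)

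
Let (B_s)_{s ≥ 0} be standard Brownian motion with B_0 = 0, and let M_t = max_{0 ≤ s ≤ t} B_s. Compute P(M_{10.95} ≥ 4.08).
P(M_{10.95} ≥ 4.08) = 2·P(B_{10.95} ≥ 4.08) = 2(1 − Φ(4.08/√10.95)) ≈ 0.2176

By the reflection principle for Brownian motion, P(M_t ≥ a) = 2 · P(B_t ≥ a) for a ≥ 0. Since B_t ~ N(0, t), P(B_t ≥ 4.08) = 1 − Φ(4.08/√t) = 1 − Φ(4.08/√10.95) = 1 − Φ(1.2330). So
  P(M_{10.95} ≥ 4.08) = 2(1 − Φ(1.2330)) ≈ 0.2176.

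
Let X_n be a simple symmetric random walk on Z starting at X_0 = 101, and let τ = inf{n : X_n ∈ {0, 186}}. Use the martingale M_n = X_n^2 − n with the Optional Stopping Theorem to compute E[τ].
E[τ] = 8585

M_n = X_n^2 − n is a martingale (since E[X_{n+1}^2 | F_n] = X_n^2 + 1). By OST (τ has finite mean in a bounded region), E[M_τ] = E[M_0] = X_0^2 − 0 = 101^2 = 10201. Also E[M_τ] = E[X_τ^2] − E[τ]. The walk exits at 0 or 186, with P(hit 186 first) = 101/186, so E[X_τ^2] = 186^2 · 101/186 + 0 = 18786. Thus E[τ] = E[X_τ^2] − E[M_τ] = 18786 − 10201 = 8585 = 101(186 − 101) = 8585.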